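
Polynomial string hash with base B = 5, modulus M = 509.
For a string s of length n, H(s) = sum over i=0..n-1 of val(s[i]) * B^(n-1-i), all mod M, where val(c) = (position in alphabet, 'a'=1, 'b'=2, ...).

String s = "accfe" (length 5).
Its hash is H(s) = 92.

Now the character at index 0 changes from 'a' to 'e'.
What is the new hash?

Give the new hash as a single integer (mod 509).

Answer: 47

Derivation:
val('a') = 1, val('e') = 5
Position k = 0, exponent = n-1-k = 4
B^4 mod M = 5^4 mod 509 = 116
Delta = (5 - 1) * 116 mod 509 = 464
New hash = (92 + 464) mod 509 = 47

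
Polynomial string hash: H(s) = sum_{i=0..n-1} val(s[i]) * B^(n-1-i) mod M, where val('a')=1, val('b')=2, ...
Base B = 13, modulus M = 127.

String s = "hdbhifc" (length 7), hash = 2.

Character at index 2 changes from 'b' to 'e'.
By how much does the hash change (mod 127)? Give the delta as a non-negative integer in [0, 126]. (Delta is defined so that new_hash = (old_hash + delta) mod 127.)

Answer: 85

Derivation:
Delta formula: (val(new) - val(old)) * B^(n-1-k) mod M
  val('e') - val('b') = 5 - 2 = 3
  B^(n-1-k) = 13^4 mod 127 = 113
  Delta = 3 * 113 mod 127 = 85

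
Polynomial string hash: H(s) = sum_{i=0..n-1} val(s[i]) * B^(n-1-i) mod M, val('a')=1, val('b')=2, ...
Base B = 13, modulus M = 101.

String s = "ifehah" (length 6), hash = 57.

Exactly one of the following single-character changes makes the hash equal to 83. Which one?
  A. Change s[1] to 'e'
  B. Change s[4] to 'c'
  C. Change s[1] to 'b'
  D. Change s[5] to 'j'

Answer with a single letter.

Answer: B

Derivation:
Option A: s[1]='f'->'e', delta=(5-6)*13^4 mod 101 = 22, hash=57+22 mod 101 = 79
Option B: s[4]='a'->'c', delta=(3-1)*13^1 mod 101 = 26, hash=57+26 mod 101 = 83 <-- target
Option C: s[1]='f'->'b', delta=(2-6)*13^4 mod 101 = 88, hash=57+88 mod 101 = 44
Option D: s[5]='h'->'j', delta=(10-8)*13^0 mod 101 = 2, hash=57+2 mod 101 = 59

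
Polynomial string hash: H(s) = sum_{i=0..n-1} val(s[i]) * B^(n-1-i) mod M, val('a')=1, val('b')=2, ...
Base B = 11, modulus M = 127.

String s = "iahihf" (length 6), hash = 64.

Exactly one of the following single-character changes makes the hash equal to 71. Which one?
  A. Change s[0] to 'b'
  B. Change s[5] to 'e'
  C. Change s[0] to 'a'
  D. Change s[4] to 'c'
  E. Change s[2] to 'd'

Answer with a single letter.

Answer: C

Derivation:
Option A: s[0]='i'->'b', delta=(2-9)*11^5 mod 127 = 22, hash=64+22 mod 127 = 86
Option B: s[5]='f'->'e', delta=(5-6)*11^0 mod 127 = 126, hash=64+126 mod 127 = 63
Option C: s[0]='i'->'a', delta=(1-9)*11^5 mod 127 = 7, hash=64+7 mod 127 = 71 <-- target
Option D: s[4]='h'->'c', delta=(3-8)*11^1 mod 127 = 72, hash=64+72 mod 127 = 9
Option E: s[2]='h'->'d', delta=(4-8)*11^3 mod 127 = 10, hash=64+10 mod 127 = 74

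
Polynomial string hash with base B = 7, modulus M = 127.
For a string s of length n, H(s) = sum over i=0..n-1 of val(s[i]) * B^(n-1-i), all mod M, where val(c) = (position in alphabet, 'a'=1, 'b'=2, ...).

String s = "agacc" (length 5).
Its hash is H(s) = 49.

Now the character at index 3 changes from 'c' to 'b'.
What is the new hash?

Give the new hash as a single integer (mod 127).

Answer: 42

Derivation:
val('c') = 3, val('b') = 2
Position k = 3, exponent = n-1-k = 1
B^1 mod M = 7^1 mod 127 = 7
Delta = (2 - 3) * 7 mod 127 = 120
New hash = (49 + 120) mod 127 = 42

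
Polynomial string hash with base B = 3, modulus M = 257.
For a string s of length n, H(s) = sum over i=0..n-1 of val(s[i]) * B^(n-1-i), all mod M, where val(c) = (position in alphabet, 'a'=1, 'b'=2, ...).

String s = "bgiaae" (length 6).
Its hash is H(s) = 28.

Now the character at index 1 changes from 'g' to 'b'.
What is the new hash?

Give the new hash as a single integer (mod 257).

Answer: 137

Derivation:
val('g') = 7, val('b') = 2
Position k = 1, exponent = n-1-k = 4
B^4 mod M = 3^4 mod 257 = 81
Delta = (2 - 7) * 81 mod 257 = 109
New hash = (28 + 109) mod 257 = 137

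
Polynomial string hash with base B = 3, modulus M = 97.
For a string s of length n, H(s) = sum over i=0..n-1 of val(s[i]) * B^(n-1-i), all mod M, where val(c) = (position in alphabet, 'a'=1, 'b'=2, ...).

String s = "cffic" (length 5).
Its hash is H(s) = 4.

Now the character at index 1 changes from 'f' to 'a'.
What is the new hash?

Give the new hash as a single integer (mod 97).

val('f') = 6, val('a') = 1
Position k = 1, exponent = n-1-k = 3
B^3 mod M = 3^3 mod 97 = 27
Delta = (1 - 6) * 27 mod 97 = 59
New hash = (4 + 59) mod 97 = 63

Answer: 63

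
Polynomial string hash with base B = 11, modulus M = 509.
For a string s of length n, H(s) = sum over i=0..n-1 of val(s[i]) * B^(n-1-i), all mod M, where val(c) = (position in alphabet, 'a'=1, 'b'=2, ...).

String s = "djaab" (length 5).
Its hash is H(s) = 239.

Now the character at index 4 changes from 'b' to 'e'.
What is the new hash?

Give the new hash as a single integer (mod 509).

Answer: 242

Derivation:
val('b') = 2, val('e') = 5
Position k = 4, exponent = n-1-k = 0
B^0 mod M = 11^0 mod 509 = 1
Delta = (5 - 2) * 1 mod 509 = 3
New hash = (239 + 3) mod 509 = 242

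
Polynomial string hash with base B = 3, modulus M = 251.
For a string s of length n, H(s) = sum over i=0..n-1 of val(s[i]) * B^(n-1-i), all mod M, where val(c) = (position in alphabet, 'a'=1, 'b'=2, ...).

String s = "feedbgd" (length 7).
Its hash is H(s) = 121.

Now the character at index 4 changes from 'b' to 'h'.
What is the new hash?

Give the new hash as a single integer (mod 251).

Answer: 175

Derivation:
val('b') = 2, val('h') = 8
Position k = 4, exponent = n-1-k = 2
B^2 mod M = 3^2 mod 251 = 9
Delta = (8 - 2) * 9 mod 251 = 54
New hash = (121 + 54) mod 251 = 175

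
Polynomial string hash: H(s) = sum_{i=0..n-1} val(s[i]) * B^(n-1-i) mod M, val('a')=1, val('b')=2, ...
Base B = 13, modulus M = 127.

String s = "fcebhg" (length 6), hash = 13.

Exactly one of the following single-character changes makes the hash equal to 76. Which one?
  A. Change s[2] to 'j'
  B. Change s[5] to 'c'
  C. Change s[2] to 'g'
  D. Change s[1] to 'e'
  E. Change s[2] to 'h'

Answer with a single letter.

Answer: A

Derivation:
Option A: s[2]='e'->'j', delta=(10-5)*13^3 mod 127 = 63, hash=13+63 mod 127 = 76 <-- target
Option B: s[5]='g'->'c', delta=(3-7)*13^0 mod 127 = 123, hash=13+123 mod 127 = 9
Option C: s[2]='e'->'g', delta=(7-5)*13^3 mod 127 = 76, hash=13+76 mod 127 = 89
Option D: s[1]='c'->'e', delta=(5-3)*13^4 mod 127 = 99, hash=13+99 mod 127 = 112
Option E: s[2]='e'->'h', delta=(8-5)*13^3 mod 127 = 114, hash=13+114 mod 127 = 0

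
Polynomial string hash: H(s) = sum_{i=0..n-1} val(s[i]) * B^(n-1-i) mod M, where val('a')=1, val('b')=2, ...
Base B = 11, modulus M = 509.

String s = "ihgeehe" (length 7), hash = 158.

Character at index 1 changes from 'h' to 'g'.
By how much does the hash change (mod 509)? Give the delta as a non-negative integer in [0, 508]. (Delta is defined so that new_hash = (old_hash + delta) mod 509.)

Answer: 302

Derivation:
Delta formula: (val(new) - val(old)) * B^(n-1-k) mod M
  val('g') - val('h') = 7 - 8 = -1
  B^(n-1-k) = 11^5 mod 509 = 207
  Delta = -1 * 207 mod 509 = 302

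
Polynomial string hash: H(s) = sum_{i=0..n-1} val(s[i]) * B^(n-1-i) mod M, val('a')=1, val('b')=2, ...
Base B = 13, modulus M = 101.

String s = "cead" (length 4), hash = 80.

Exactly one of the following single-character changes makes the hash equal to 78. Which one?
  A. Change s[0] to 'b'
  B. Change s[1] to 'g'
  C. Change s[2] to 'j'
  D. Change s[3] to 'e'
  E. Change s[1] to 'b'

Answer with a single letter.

Answer: E

Derivation:
Option A: s[0]='c'->'b', delta=(2-3)*13^3 mod 101 = 25, hash=80+25 mod 101 = 4
Option B: s[1]='e'->'g', delta=(7-5)*13^2 mod 101 = 35, hash=80+35 mod 101 = 14
Option C: s[2]='a'->'j', delta=(10-1)*13^1 mod 101 = 16, hash=80+16 mod 101 = 96
Option D: s[3]='d'->'e', delta=(5-4)*13^0 mod 101 = 1, hash=80+1 mod 101 = 81
Option E: s[1]='e'->'b', delta=(2-5)*13^2 mod 101 = 99, hash=80+99 mod 101 = 78 <-- target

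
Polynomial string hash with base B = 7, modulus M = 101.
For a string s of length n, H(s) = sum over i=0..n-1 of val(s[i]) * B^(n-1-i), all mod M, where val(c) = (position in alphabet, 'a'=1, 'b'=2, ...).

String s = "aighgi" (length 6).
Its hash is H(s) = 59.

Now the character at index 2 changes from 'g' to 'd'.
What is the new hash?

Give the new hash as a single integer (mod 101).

Answer: 40

Derivation:
val('g') = 7, val('d') = 4
Position k = 2, exponent = n-1-k = 3
B^3 mod M = 7^3 mod 101 = 40
Delta = (4 - 7) * 40 mod 101 = 82
New hash = (59 + 82) mod 101 = 40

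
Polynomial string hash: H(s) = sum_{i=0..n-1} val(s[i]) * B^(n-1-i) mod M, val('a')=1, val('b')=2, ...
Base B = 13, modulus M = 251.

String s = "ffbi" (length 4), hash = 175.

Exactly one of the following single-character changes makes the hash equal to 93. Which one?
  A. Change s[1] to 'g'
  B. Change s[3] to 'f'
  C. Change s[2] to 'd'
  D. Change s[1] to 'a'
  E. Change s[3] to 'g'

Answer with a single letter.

Option A: s[1]='f'->'g', delta=(7-6)*13^2 mod 251 = 169, hash=175+169 mod 251 = 93 <-- target
Option B: s[3]='i'->'f', delta=(6-9)*13^0 mod 251 = 248, hash=175+248 mod 251 = 172
Option C: s[2]='b'->'d', delta=(4-2)*13^1 mod 251 = 26, hash=175+26 mod 251 = 201
Option D: s[1]='f'->'a', delta=(1-6)*13^2 mod 251 = 159, hash=175+159 mod 251 = 83
Option E: s[3]='i'->'g', delta=(7-9)*13^0 mod 251 = 249, hash=175+249 mod 251 = 173

Answer: A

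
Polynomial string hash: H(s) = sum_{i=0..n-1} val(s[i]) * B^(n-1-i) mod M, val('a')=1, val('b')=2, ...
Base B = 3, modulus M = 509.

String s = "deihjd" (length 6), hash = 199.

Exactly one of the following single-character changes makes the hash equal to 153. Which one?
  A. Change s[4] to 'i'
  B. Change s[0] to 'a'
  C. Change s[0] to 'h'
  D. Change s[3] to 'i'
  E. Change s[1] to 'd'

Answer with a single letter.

Answer: C

Derivation:
Option A: s[4]='j'->'i', delta=(9-10)*3^1 mod 509 = 506, hash=199+506 mod 509 = 196
Option B: s[0]='d'->'a', delta=(1-4)*3^5 mod 509 = 289, hash=199+289 mod 509 = 488
Option C: s[0]='d'->'h', delta=(8-4)*3^5 mod 509 = 463, hash=199+463 mod 509 = 153 <-- target
Option D: s[3]='h'->'i', delta=(9-8)*3^2 mod 509 = 9, hash=199+9 mod 509 = 208
Option E: s[1]='e'->'d', delta=(4-5)*3^4 mod 509 = 428, hash=199+428 mod 509 = 118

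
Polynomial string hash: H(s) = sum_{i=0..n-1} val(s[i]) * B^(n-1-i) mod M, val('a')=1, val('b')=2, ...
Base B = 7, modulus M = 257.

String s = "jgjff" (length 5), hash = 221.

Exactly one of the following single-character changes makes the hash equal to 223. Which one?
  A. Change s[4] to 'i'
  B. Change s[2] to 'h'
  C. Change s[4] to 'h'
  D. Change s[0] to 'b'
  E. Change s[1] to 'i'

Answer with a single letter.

Option A: s[4]='f'->'i', delta=(9-6)*7^0 mod 257 = 3, hash=221+3 mod 257 = 224
Option B: s[2]='j'->'h', delta=(8-10)*7^2 mod 257 = 159, hash=221+159 mod 257 = 123
Option C: s[4]='f'->'h', delta=(8-6)*7^0 mod 257 = 2, hash=221+2 mod 257 = 223 <-- target
Option D: s[0]='j'->'b', delta=(2-10)*7^4 mod 257 = 67, hash=221+67 mod 257 = 31
Option E: s[1]='g'->'i', delta=(9-7)*7^3 mod 257 = 172, hash=221+172 mod 257 = 136

Answer: C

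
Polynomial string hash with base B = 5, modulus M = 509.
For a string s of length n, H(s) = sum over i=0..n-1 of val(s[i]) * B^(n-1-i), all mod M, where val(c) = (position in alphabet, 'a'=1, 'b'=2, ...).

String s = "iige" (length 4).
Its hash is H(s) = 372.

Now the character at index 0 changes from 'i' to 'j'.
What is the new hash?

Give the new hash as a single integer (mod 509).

val('i') = 9, val('j') = 10
Position k = 0, exponent = n-1-k = 3
B^3 mod M = 5^3 mod 509 = 125
Delta = (10 - 9) * 125 mod 509 = 125
New hash = (372 + 125) mod 509 = 497

Answer: 497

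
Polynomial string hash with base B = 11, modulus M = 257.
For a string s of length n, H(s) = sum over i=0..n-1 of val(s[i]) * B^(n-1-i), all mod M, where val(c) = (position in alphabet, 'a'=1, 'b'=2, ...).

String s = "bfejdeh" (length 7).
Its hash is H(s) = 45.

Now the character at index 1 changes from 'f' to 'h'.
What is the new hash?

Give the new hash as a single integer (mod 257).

Answer: 126

Derivation:
val('f') = 6, val('h') = 8
Position k = 1, exponent = n-1-k = 5
B^5 mod M = 11^5 mod 257 = 169
Delta = (8 - 6) * 169 mod 257 = 81
New hash = (45 + 81) mod 257 = 126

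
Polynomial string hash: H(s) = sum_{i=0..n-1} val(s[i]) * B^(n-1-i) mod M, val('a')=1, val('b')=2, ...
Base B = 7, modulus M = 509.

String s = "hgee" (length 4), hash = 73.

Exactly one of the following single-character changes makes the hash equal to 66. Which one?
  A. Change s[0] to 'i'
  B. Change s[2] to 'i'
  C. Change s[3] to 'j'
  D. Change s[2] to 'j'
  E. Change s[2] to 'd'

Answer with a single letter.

Option A: s[0]='h'->'i', delta=(9-8)*7^3 mod 509 = 343, hash=73+343 mod 509 = 416
Option B: s[2]='e'->'i', delta=(9-5)*7^1 mod 509 = 28, hash=73+28 mod 509 = 101
Option C: s[3]='e'->'j', delta=(10-5)*7^0 mod 509 = 5, hash=73+5 mod 509 = 78
Option D: s[2]='e'->'j', delta=(10-5)*7^1 mod 509 = 35, hash=73+35 mod 509 = 108
Option E: s[2]='e'->'d', delta=(4-5)*7^1 mod 509 = 502, hash=73+502 mod 509 = 66 <-- target

Answer: E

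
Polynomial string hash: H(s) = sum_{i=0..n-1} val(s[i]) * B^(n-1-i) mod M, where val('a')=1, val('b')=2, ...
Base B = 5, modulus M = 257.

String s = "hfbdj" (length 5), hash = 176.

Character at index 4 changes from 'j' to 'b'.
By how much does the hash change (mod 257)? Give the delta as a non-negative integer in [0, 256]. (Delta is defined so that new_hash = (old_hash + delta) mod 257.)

Delta formula: (val(new) - val(old)) * B^(n-1-k) mod M
  val('b') - val('j') = 2 - 10 = -8
  B^(n-1-k) = 5^0 mod 257 = 1
  Delta = -8 * 1 mod 257 = 249

Answer: 249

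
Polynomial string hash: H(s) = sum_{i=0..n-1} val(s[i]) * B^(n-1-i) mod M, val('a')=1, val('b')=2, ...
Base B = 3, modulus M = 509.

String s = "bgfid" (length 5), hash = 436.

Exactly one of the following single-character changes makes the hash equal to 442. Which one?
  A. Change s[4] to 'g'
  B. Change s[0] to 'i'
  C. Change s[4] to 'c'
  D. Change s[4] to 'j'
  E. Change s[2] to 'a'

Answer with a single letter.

Answer: D

Derivation:
Option A: s[4]='d'->'g', delta=(7-4)*3^0 mod 509 = 3, hash=436+3 mod 509 = 439
Option B: s[0]='b'->'i', delta=(9-2)*3^4 mod 509 = 58, hash=436+58 mod 509 = 494
Option C: s[4]='d'->'c', delta=(3-4)*3^0 mod 509 = 508, hash=436+508 mod 509 = 435
Option D: s[4]='d'->'j', delta=(10-4)*3^0 mod 509 = 6, hash=436+6 mod 509 = 442 <-- target
Option E: s[2]='f'->'a', delta=(1-6)*3^2 mod 509 = 464, hash=436+464 mod 509 = 391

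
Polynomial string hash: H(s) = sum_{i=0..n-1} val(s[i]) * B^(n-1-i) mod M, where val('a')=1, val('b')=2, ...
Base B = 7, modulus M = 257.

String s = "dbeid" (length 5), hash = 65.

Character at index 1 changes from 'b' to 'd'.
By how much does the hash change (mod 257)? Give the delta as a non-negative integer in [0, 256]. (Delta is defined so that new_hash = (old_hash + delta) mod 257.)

Delta formula: (val(new) - val(old)) * B^(n-1-k) mod M
  val('d') - val('b') = 4 - 2 = 2
  B^(n-1-k) = 7^3 mod 257 = 86
  Delta = 2 * 86 mod 257 = 172

Answer: 172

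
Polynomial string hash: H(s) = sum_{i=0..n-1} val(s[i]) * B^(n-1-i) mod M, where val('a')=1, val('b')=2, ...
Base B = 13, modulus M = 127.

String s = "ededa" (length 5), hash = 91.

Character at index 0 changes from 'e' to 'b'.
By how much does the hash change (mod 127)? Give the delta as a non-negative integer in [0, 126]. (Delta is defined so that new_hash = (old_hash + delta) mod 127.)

Answer: 42

Derivation:
Delta formula: (val(new) - val(old)) * B^(n-1-k) mod M
  val('b') - val('e') = 2 - 5 = -3
  B^(n-1-k) = 13^4 mod 127 = 113
  Delta = -3 * 113 mod 127 = 42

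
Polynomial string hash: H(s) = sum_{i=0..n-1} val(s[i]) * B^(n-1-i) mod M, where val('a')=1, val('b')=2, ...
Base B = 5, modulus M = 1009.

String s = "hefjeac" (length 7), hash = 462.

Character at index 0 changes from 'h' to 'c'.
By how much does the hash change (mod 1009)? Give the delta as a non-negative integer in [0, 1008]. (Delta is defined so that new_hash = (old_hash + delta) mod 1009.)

Delta formula: (val(new) - val(old)) * B^(n-1-k) mod M
  val('c') - val('h') = 3 - 8 = -5
  B^(n-1-k) = 5^6 mod 1009 = 490
  Delta = -5 * 490 mod 1009 = 577

Answer: 577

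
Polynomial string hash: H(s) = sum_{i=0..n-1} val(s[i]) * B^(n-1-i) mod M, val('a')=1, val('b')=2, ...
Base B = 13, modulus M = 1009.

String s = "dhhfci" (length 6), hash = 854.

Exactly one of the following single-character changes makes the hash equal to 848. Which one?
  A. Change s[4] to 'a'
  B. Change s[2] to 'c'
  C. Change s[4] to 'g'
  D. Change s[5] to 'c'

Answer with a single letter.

Option A: s[4]='c'->'a', delta=(1-3)*13^1 mod 1009 = 983, hash=854+983 mod 1009 = 828
Option B: s[2]='h'->'c', delta=(3-8)*13^3 mod 1009 = 114, hash=854+114 mod 1009 = 968
Option C: s[4]='c'->'g', delta=(7-3)*13^1 mod 1009 = 52, hash=854+52 mod 1009 = 906
Option D: s[5]='i'->'c', delta=(3-9)*13^0 mod 1009 = 1003, hash=854+1003 mod 1009 = 848 <-- target

Answer: D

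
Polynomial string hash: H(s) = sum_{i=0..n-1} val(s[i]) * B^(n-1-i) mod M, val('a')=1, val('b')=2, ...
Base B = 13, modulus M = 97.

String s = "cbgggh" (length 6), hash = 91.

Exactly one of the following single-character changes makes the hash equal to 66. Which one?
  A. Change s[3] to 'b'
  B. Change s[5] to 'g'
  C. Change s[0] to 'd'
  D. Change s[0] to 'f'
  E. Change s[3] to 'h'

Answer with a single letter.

Option A: s[3]='g'->'b', delta=(2-7)*13^2 mod 97 = 28, hash=91+28 mod 97 = 22
Option B: s[5]='h'->'g', delta=(7-8)*13^0 mod 97 = 96, hash=91+96 mod 97 = 90
Option C: s[0]='c'->'d', delta=(4-3)*13^5 mod 97 = 74, hash=91+74 mod 97 = 68
Option D: s[0]='c'->'f', delta=(6-3)*13^5 mod 97 = 28, hash=91+28 mod 97 = 22
Option E: s[3]='g'->'h', delta=(8-7)*13^2 mod 97 = 72, hash=91+72 mod 97 = 66 <-- target

Answer: E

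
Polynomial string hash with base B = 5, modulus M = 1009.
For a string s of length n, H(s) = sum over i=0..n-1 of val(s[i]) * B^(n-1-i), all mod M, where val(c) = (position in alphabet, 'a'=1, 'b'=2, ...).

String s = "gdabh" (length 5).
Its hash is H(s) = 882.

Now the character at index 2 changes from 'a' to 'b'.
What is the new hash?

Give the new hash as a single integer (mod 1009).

Answer: 907

Derivation:
val('a') = 1, val('b') = 2
Position k = 2, exponent = n-1-k = 2
B^2 mod M = 5^2 mod 1009 = 25
Delta = (2 - 1) * 25 mod 1009 = 25
New hash = (882 + 25) mod 1009 = 907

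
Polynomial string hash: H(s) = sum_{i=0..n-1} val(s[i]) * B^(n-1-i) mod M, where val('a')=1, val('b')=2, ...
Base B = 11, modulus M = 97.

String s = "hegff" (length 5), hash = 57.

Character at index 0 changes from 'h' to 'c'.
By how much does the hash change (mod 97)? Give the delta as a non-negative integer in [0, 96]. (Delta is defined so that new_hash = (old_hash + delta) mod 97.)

Delta formula: (val(new) - val(old)) * B^(n-1-k) mod M
  val('c') - val('h') = 3 - 8 = -5
  B^(n-1-k) = 11^4 mod 97 = 91
  Delta = -5 * 91 mod 97 = 30

Answer: 30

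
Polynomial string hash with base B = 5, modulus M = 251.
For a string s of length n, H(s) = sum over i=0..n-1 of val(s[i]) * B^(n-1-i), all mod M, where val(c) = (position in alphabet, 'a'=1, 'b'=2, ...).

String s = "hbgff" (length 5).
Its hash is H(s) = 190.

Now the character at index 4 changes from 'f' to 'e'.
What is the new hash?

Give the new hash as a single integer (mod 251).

Answer: 189

Derivation:
val('f') = 6, val('e') = 5
Position k = 4, exponent = n-1-k = 0
B^0 mod M = 5^0 mod 251 = 1
Delta = (5 - 6) * 1 mod 251 = 250
New hash = (190 + 250) mod 251 = 189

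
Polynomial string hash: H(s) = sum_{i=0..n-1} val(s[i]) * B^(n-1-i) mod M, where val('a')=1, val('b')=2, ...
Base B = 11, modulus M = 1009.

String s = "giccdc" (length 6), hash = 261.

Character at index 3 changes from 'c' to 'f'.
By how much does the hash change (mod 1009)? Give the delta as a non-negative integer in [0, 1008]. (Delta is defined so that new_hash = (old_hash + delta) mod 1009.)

Delta formula: (val(new) - val(old)) * B^(n-1-k) mod M
  val('f') - val('c') = 6 - 3 = 3
  B^(n-1-k) = 11^2 mod 1009 = 121
  Delta = 3 * 121 mod 1009 = 363

Answer: 363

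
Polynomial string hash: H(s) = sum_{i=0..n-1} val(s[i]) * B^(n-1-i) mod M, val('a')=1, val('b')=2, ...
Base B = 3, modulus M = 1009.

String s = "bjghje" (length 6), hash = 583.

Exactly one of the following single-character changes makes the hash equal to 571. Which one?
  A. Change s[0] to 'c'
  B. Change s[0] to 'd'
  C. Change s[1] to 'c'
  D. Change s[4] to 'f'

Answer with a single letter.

Answer: D

Derivation:
Option A: s[0]='b'->'c', delta=(3-2)*3^5 mod 1009 = 243, hash=583+243 mod 1009 = 826
Option B: s[0]='b'->'d', delta=(4-2)*3^5 mod 1009 = 486, hash=583+486 mod 1009 = 60
Option C: s[1]='j'->'c', delta=(3-10)*3^4 mod 1009 = 442, hash=583+442 mod 1009 = 16
Option D: s[4]='j'->'f', delta=(6-10)*3^1 mod 1009 = 997, hash=583+997 mod 1009 = 571 <-- target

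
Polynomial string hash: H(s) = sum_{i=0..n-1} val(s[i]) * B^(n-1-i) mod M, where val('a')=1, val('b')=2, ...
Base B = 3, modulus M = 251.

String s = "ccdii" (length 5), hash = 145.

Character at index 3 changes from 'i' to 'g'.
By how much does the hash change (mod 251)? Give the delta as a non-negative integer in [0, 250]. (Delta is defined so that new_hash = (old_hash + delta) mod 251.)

Delta formula: (val(new) - val(old)) * B^(n-1-k) mod M
  val('g') - val('i') = 7 - 9 = -2
  B^(n-1-k) = 3^1 mod 251 = 3
  Delta = -2 * 3 mod 251 = 245

Answer: 245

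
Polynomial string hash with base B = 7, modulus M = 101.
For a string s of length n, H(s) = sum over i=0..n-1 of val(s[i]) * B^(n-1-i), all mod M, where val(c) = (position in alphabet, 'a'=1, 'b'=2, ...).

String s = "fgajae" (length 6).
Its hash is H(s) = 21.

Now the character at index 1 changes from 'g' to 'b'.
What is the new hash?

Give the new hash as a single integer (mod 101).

Answer: 35

Derivation:
val('g') = 7, val('b') = 2
Position k = 1, exponent = n-1-k = 4
B^4 mod M = 7^4 mod 101 = 78
Delta = (2 - 7) * 78 mod 101 = 14
New hash = (21 + 14) mod 101 = 35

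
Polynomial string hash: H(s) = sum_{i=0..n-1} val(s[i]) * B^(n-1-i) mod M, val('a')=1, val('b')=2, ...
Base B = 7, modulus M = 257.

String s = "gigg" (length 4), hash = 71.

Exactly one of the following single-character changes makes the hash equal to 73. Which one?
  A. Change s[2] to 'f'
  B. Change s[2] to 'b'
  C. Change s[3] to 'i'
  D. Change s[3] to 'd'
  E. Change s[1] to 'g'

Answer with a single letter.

Answer: C

Derivation:
Option A: s[2]='g'->'f', delta=(6-7)*7^1 mod 257 = 250, hash=71+250 mod 257 = 64
Option B: s[2]='g'->'b', delta=(2-7)*7^1 mod 257 = 222, hash=71+222 mod 257 = 36
Option C: s[3]='g'->'i', delta=(9-7)*7^0 mod 257 = 2, hash=71+2 mod 257 = 73 <-- target
Option D: s[3]='g'->'d', delta=(4-7)*7^0 mod 257 = 254, hash=71+254 mod 257 = 68
Option E: s[1]='i'->'g', delta=(7-9)*7^2 mod 257 = 159, hash=71+159 mod 257 = 230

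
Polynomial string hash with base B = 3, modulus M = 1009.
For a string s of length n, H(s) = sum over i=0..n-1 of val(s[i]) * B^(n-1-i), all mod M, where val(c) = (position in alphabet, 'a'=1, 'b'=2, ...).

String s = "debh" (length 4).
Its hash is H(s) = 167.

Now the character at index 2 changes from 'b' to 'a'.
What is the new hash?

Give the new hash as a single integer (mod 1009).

val('b') = 2, val('a') = 1
Position k = 2, exponent = n-1-k = 1
B^1 mod M = 3^1 mod 1009 = 3
Delta = (1 - 2) * 3 mod 1009 = 1006
New hash = (167 + 1006) mod 1009 = 164

Answer: 164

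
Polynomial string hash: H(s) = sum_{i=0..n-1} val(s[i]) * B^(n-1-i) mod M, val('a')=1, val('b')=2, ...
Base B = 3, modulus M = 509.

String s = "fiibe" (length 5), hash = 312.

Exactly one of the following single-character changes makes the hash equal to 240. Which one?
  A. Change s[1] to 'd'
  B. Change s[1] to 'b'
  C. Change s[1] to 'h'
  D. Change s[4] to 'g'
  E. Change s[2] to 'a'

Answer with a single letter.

Option A: s[1]='i'->'d', delta=(4-9)*3^3 mod 509 = 374, hash=312+374 mod 509 = 177
Option B: s[1]='i'->'b', delta=(2-9)*3^3 mod 509 = 320, hash=312+320 mod 509 = 123
Option C: s[1]='i'->'h', delta=(8-9)*3^3 mod 509 = 482, hash=312+482 mod 509 = 285
Option D: s[4]='e'->'g', delta=(7-5)*3^0 mod 509 = 2, hash=312+2 mod 509 = 314
Option E: s[2]='i'->'a', delta=(1-9)*3^2 mod 509 = 437, hash=312+437 mod 509 = 240 <-- target

Answer: E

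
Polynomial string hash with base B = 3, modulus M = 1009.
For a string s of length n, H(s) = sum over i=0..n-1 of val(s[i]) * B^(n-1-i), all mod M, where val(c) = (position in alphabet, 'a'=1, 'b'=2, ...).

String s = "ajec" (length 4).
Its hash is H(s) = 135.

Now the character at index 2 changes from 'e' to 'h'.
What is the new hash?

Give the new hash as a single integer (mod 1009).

val('e') = 5, val('h') = 8
Position k = 2, exponent = n-1-k = 1
B^1 mod M = 3^1 mod 1009 = 3
Delta = (8 - 5) * 3 mod 1009 = 9
New hash = (135 + 9) mod 1009 = 144

Answer: 144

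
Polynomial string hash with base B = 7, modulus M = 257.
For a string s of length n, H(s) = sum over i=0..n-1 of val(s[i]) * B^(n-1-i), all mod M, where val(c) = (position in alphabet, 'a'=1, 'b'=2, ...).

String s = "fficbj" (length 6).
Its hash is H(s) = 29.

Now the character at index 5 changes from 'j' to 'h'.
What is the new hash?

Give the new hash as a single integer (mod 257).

Answer: 27

Derivation:
val('j') = 10, val('h') = 8
Position k = 5, exponent = n-1-k = 0
B^0 mod M = 7^0 mod 257 = 1
Delta = (8 - 10) * 1 mod 257 = 255
New hash = (29 + 255) mod 257 = 27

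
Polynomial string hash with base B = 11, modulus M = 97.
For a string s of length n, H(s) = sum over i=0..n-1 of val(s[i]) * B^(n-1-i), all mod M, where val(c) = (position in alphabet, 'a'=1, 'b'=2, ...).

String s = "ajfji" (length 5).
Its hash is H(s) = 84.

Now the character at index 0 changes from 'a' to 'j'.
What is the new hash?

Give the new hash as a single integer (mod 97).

val('a') = 1, val('j') = 10
Position k = 0, exponent = n-1-k = 4
B^4 mod M = 11^4 mod 97 = 91
Delta = (10 - 1) * 91 mod 97 = 43
New hash = (84 + 43) mod 97 = 30

Answer: 30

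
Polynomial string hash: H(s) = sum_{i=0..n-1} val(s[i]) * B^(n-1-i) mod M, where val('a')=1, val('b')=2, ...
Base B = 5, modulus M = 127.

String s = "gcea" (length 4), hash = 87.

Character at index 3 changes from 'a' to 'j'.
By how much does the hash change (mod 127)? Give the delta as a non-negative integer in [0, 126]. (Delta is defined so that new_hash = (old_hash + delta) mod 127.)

Delta formula: (val(new) - val(old)) * B^(n-1-k) mod M
  val('j') - val('a') = 10 - 1 = 9
  B^(n-1-k) = 5^0 mod 127 = 1
  Delta = 9 * 1 mod 127 = 9

Answer: 9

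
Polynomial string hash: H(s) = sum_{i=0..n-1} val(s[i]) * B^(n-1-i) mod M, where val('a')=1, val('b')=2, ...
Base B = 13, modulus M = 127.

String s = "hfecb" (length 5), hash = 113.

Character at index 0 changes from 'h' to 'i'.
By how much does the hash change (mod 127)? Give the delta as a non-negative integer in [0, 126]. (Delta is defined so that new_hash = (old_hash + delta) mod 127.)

Delta formula: (val(new) - val(old)) * B^(n-1-k) mod M
  val('i') - val('h') = 9 - 8 = 1
  B^(n-1-k) = 13^4 mod 127 = 113
  Delta = 1 * 113 mod 127 = 113

Answer: 113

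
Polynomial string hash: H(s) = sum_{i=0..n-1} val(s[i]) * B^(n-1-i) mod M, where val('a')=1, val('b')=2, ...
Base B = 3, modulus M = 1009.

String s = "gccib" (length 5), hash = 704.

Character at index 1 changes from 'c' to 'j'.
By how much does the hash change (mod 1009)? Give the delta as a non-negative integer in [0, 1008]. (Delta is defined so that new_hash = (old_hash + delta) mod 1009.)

Answer: 189

Derivation:
Delta formula: (val(new) - val(old)) * B^(n-1-k) mod M
  val('j') - val('c') = 10 - 3 = 7
  B^(n-1-k) = 3^3 mod 1009 = 27
  Delta = 7 * 27 mod 1009 = 189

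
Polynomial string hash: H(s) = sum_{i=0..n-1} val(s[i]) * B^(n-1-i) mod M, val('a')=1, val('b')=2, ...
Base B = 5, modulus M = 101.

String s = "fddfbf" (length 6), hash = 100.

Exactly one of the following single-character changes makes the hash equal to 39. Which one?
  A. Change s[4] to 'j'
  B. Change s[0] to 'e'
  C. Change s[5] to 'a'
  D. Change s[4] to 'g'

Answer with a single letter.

Answer: A

Derivation:
Option A: s[4]='b'->'j', delta=(10-2)*5^1 mod 101 = 40, hash=100+40 mod 101 = 39 <-- target
Option B: s[0]='f'->'e', delta=(5-6)*5^5 mod 101 = 6, hash=100+6 mod 101 = 5
Option C: s[5]='f'->'a', delta=(1-6)*5^0 mod 101 = 96, hash=100+96 mod 101 = 95
Option D: s[4]='b'->'g', delta=(7-2)*5^1 mod 101 = 25, hash=100+25 mod 101 = 24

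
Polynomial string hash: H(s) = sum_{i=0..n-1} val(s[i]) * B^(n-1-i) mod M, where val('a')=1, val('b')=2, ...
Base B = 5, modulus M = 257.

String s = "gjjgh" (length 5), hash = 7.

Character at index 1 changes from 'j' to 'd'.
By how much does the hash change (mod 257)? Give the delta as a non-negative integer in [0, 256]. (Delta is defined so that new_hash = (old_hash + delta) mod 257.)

Delta formula: (val(new) - val(old)) * B^(n-1-k) mod M
  val('d') - val('j') = 4 - 10 = -6
  B^(n-1-k) = 5^3 mod 257 = 125
  Delta = -6 * 125 mod 257 = 21

Answer: 21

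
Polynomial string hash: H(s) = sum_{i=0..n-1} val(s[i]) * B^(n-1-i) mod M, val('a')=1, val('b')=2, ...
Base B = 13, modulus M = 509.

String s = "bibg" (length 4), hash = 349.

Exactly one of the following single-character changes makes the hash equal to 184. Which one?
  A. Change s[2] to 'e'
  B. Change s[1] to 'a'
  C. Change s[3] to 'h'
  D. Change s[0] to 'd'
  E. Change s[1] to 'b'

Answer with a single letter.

Option A: s[2]='b'->'e', delta=(5-2)*13^1 mod 509 = 39, hash=349+39 mod 509 = 388
Option B: s[1]='i'->'a', delta=(1-9)*13^2 mod 509 = 175, hash=349+175 mod 509 = 15
Option C: s[3]='g'->'h', delta=(8-7)*13^0 mod 509 = 1, hash=349+1 mod 509 = 350
Option D: s[0]='b'->'d', delta=(4-2)*13^3 mod 509 = 322, hash=349+322 mod 509 = 162
Option E: s[1]='i'->'b', delta=(2-9)*13^2 mod 509 = 344, hash=349+344 mod 509 = 184 <-- target

Answer: E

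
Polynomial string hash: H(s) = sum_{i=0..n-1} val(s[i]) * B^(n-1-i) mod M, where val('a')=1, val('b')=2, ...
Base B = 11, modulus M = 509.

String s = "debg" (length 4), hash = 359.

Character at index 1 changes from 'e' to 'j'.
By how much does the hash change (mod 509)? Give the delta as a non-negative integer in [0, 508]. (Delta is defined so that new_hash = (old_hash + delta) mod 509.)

Answer: 96

Derivation:
Delta formula: (val(new) - val(old)) * B^(n-1-k) mod M
  val('j') - val('e') = 10 - 5 = 5
  B^(n-1-k) = 11^2 mod 509 = 121
  Delta = 5 * 121 mod 509 = 96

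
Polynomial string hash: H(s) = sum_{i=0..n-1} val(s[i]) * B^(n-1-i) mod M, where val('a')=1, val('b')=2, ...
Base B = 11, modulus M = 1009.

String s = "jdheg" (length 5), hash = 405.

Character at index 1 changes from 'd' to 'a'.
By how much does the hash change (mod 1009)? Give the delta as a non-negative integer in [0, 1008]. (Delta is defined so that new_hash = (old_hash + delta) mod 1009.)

Delta formula: (val(new) - val(old)) * B^(n-1-k) mod M
  val('a') - val('d') = 1 - 4 = -3
  B^(n-1-k) = 11^3 mod 1009 = 322
  Delta = -3 * 322 mod 1009 = 43

Answer: 43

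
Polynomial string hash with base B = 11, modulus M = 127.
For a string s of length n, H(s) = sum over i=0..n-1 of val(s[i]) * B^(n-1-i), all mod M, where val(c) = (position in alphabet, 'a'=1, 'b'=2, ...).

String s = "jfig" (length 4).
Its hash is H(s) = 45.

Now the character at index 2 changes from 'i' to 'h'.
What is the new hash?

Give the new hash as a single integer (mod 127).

Answer: 34

Derivation:
val('i') = 9, val('h') = 8
Position k = 2, exponent = n-1-k = 1
B^1 mod M = 11^1 mod 127 = 11
Delta = (8 - 9) * 11 mod 127 = 116
New hash = (45 + 116) mod 127 = 34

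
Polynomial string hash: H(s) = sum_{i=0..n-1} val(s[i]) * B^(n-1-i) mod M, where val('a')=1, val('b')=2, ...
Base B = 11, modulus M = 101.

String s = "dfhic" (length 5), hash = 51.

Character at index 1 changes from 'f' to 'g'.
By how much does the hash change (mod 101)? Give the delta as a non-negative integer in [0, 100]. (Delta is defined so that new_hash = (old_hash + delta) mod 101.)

Answer: 18

Derivation:
Delta formula: (val(new) - val(old)) * B^(n-1-k) mod M
  val('g') - val('f') = 7 - 6 = 1
  B^(n-1-k) = 11^3 mod 101 = 18
  Delta = 1 * 18 mod 101 = 18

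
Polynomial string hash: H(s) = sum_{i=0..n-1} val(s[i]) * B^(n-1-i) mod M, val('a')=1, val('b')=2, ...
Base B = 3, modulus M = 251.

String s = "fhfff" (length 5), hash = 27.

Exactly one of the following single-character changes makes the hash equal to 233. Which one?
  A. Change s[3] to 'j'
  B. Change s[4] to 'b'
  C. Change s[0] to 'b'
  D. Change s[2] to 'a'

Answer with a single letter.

Answer: D

Derivation:
Option A: s[3]='f'->'j', delta=(10-6)*3^1 mod 251 = 12, hash=27+12 mod 251 = 39
Option B: s[4]='f'->'b', delta=(2-6)*3^0 mod 251 = 247, hash=27+247 mod 251 = 23
Option C: s[0]='f'->'b', delta=(2-6)*3^4 mod 251 = 178, hash=27+178 mod 251 = 205
Option D: s[2]='f'->'a', delta=(1-6)*3^2 mod 251 = 206, hash=27+206 mod 251 = 233 <-- target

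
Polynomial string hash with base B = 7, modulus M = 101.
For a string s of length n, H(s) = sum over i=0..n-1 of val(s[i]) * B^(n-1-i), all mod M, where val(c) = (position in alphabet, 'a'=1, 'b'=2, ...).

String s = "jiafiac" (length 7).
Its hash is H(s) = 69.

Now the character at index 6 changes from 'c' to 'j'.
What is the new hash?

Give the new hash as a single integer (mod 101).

val('c') = 3, val('j') = 10
Position k = 6, exponent = n-1-k = 0
B^0 mod M = 7^0 mod 101 = 1
Delta = (10 - 3) * 1 mod 101 = 7
New hash = (69 + 7) mod 101 = 76

Answer: 76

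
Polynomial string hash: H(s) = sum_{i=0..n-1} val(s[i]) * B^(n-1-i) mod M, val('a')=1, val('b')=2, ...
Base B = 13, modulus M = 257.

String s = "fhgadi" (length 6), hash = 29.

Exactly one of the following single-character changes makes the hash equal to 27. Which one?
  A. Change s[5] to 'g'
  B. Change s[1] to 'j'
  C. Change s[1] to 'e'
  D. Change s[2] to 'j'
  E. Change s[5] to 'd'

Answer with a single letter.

Option A: s[5]='i'->'g', delta=(7-9)*13^0 mod 257 = 255, hash=29+255 mod 257 = 27 <-- target
Option B: s[1]='h'->'j', delta=(10-8)*13^4 mod 257 = 68, hash=29+68 mod 257 = 97
Option C: s[1]='h'->'e', delta=(5-8)*13^4 mod 257 = 155, hash=29+155 mod 257 = 184
Option D: s[2]='g'->'j', delta=(10-7)*13^3 mod 257 = 166, hash=29+166 mod 257 = 195
Option E: s[5]='i'->'d', delta=(4-9)*13^0 mod 257 = 252, hash=29+252 mod 257 = 24

Answer: A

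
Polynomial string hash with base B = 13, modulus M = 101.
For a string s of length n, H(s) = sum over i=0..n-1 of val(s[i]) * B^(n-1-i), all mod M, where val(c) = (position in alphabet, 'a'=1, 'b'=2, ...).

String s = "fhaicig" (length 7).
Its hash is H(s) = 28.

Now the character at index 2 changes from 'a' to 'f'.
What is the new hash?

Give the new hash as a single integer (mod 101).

Answer: 19

Derivation:
val('a') = 1, val('f') = 6
Position k = 2, exponent = n-1-k = 4
B^4 mod M = 13^4 mod 101 = 79
Delta = (6 - 1) * 79 mod 101 = 92
New hash = (28 + 92) mod 101 = 19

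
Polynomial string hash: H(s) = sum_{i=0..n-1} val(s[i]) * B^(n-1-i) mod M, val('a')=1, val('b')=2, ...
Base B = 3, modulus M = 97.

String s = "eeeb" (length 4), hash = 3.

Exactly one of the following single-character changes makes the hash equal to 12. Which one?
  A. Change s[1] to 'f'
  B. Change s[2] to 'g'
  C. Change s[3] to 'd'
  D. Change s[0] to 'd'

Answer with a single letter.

Option A: s[1]='e'->'f', delta=(6-5)*3^2 mod 97 = 9, hash=3+9 mod 97 = 12 <-- target
Option B: s[2]='e'->'g', delta=(7-5)*3^1 mod 97 = 6, hash=3+6 mod 97 = 9
Option C: s[3]='b'->'d', delta=(4-2)*3^0 mod 97 = 2, hash=3+2 mod 97 = 5
Option D: s[0]='e'->'d', delta=(4-5)*3^3 mod 97 = 70, hash=3+70 mod 97 = 73

Answer: A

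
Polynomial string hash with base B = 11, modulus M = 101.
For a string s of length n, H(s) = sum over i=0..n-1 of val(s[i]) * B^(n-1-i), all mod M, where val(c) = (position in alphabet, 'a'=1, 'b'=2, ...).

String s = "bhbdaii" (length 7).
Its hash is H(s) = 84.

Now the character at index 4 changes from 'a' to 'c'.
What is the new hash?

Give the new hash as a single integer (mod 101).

val('a') = 1, val('c') = 3
Position k = 4, exponent = n-1-k = 2
B^2 mod M = 11^2 mod 101 = 20
Delta = (3 - 1) * 20 mod 101 = 40
New hash = (84 + 40) mod 101 = 23

Answer: 23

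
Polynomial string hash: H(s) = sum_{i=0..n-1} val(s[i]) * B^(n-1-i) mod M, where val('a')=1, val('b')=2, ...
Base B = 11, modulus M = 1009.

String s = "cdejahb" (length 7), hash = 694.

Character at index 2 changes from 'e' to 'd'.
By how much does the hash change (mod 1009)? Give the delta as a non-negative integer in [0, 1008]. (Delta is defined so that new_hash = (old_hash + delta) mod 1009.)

Answer: 494

Derivation:
Delta formula: (val(new) - val(old)) * B^(n-1-k) mod M
  val('d') - val('e') = 4 - 5 = -1
  B^(n-1-k) = 11^4 mod 1009 = 515
  Delta = -1 * 515 mod 1009 = 494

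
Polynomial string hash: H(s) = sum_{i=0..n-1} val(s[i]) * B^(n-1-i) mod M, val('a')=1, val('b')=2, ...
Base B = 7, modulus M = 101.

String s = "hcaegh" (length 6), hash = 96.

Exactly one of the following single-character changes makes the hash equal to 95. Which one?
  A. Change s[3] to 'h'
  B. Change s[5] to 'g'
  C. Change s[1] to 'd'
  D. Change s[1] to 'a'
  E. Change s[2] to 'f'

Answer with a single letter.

Answer: B

Derivation:
Option A: s[3]='e'->'h', delta=(8-5)*7^2 mod 101 = 46, hash=96+46 mod 101 = 41
Option B: s[5]='h'->'g', delta=(7-8)*7^0 mod 101 = 100, hash=96+100 mod 101 = 95 <-- target
Option C: s[1]='c'->'d', delta=(4-3)*7^4 mod 101 = 78, hash=96+78 mod 101 = 73
Option D: s[1]='c'->'a', delta=(1-3)*7^4 mod 101 = 46, hash=96+46 mod 101 = 41
Option E: s[2]='a'->'f', delta=(6-1)*7^3 mod 101 = 99, hash=96+99 mod 101 = 94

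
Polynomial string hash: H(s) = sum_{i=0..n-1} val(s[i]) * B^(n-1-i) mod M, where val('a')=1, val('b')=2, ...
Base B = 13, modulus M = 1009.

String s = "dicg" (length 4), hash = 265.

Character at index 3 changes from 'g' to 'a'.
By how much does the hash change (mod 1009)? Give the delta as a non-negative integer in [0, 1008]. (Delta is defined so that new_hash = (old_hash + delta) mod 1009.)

Answer: 1003

Derivation:
Delta formula: (val(new) - val(old)) * B^(n-1-k) mod M
  val('a') - val('g') = 1 - 7 = -6
  B^(n-1-k) = 13^0 mod 1009 = 1
  Delta = -6 * 1 mod 1009 = 1003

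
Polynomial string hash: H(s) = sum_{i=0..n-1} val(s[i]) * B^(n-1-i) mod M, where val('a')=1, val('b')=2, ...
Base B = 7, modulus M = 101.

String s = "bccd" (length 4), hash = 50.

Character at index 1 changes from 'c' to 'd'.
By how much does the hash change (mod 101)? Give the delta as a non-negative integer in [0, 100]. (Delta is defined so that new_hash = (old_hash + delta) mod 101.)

Answer: 49

Derivation:
Delta formula: (val(new) - val(old)) * B^(n-1-k) mod M
  val('d') - val('c') = 4 - 3 = 1
  B^(n-1-k) = 7^2 mod 101 = 49
  Delta = 1 * 49 mod 101 = 49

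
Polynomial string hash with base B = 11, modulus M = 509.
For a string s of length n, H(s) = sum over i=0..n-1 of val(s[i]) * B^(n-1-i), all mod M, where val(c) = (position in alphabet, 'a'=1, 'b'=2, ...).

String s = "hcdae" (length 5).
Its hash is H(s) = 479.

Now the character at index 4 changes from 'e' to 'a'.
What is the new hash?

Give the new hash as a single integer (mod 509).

Answer: 475

Derivation:
val('e') = 5, val('a') = 1
Position k = 4, exponent = n-1-k = 0
B^0 mod M = 11^0 mod 509 = 1
Delta = (1 - 5) * 1 mod 509 = 505
New hash = (479 + 505) mod 509 = 475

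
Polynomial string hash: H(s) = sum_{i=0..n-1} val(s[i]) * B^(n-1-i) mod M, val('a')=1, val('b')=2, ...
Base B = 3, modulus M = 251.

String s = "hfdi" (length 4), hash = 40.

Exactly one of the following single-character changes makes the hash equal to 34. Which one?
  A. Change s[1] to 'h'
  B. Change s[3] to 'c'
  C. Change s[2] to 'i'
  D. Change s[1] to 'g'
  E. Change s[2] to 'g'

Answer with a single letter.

Option A: s[1]='f'->'h', delta=(8-6)*3^2 mod 251 = 18, hash=40+18 mod 251 = 58
Option B: s[3]='i'->'c', delta=(3-9)*3^0 mod 251 = 245, hash=40+245 mod 251 = 34 <-- target
Option C: s[2]='d'->'i', delta=(9-4)*3^1 mod 251 = 15, hash=40+15 mod 251 = 55
Option D: s[1]='f'->'g', delta=(7-6)*3^2 mod 251 = 9, hash=40+9 mod 251 = 49
Option E: s[2]='d'->'g', delta=(7-4)*3^1 mod 251 = 9, hash=40+9 mod 251 = 49

Answer: B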